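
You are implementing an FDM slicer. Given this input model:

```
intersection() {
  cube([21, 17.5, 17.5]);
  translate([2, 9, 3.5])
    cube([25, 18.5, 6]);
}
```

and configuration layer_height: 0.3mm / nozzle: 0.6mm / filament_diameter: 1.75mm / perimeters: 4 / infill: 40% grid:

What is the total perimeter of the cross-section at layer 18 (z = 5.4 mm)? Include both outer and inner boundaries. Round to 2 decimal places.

At z = 5.4 mm: the cube (footprint 21×17.5) is included at this height (perimeter 77.00 mm); the cube at (2, 9) is present — its section is the full 25×18.5 rectangle (perimeter 87.00 mm); Taking the intersection: the 25×18.5 cube at (2, 9) partially overlaps the 21×17.5 cube; clipping to the common part keeps 161.50 mm² — boundary = 55.00 mm. Overall, the cross-section is a single solid region. Total boundary length (outer) = 55.00 mm.

55.00 mm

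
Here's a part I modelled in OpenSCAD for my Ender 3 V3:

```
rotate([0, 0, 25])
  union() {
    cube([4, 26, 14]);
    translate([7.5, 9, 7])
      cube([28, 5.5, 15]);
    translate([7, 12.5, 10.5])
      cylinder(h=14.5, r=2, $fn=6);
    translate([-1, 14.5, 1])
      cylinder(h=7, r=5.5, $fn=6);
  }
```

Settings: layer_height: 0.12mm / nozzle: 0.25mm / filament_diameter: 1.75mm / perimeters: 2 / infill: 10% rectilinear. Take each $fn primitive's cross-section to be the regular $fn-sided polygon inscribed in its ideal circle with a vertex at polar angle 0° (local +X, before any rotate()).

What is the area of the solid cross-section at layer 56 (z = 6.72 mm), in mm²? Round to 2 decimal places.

At z = 6.72 mm: the cube (footprint 4×26) is included at this height (area 104.00 mm²); the cube at (7.5, 9) is absent (z outside [7, 22]); the cylinder at (7, 12.5) does not reach this height (z outside [10.5, 25]); the r=5.5 cylinder at (-1, 14.5) contributes a regular 6-gon of circumradius 5.5 (area = (6/2)·5.500²·sin(360°/6) = 78.59 mm²); Merging all regions: the regions partially overlap — summed areas 182.59 mm² minus the doubly-counted overlap 29.34 mm² gives 153.26 mm² — area = 153.26 mm²; (whole slice rotated 25° about Z — lengths, areas and connectivity unchanged). Overall, the cross-section is a single solid region. Net area = 153.26 mm².

153.26 mm²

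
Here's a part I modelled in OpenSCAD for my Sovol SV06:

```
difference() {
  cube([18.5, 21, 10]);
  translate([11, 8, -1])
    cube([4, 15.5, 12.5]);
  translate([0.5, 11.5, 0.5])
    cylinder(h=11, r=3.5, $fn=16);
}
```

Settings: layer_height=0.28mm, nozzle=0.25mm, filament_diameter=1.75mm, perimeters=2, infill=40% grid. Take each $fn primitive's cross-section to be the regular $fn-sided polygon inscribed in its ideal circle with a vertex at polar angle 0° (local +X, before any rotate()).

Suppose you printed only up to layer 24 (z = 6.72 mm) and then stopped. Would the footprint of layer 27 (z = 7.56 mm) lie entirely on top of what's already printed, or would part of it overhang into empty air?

entirely on top

Compare the two slices. At z = 6.72: the 18.5×21 cube contributes its full rectangle (area 388.50 mm²); the cube at (11, 8) (footprint 4×15.5) is included at this height (area 62.00 mm²); the r=3.5 cylinder at (0.5, 11.5) contributes a regular 16-gon of circumradius 3.5 (area = (16/2)·3.500²·sin(360°/16) = 37.50 mm²); After the difference (first − rest): starting from the 18.5×21 cube (388.50 mm²), the 4×15.5 cube at (11, 8) partially overlaps it — only the 52.00 mm² overlap (of its 62.00 mm²) is removed, clipping the outline; the r=3.5 cylinder at (0.5, 11.5) partially overlaps it — only the 22.20 mm² overlap (of its 37.50 mm²) is removed, clipping the outline — area = 314.30 mm². At z = 7.56: the cube is present — its section is the full 18.5×21 rectangle (area 388.50 mm²); the cube at (11, 8) is present — its section is the full 4×15.5 rectangle (area 62.00 mm²); the r=3.5 cylinder at (0.5, 11.5) gives a regular 16-gon of circumradius 3.5 (constant along its height) (area = (16/2)·3.500²·sin(360°/16) = 37.50 mm²); Subtracting the remaining from the first: starting from the 18.5×21 cube (388.50 mm²), the 4×15.5 cube at (11, 8) partially overlaps it — only the 52.00 mm² overlap (of its 62.00 mm²) is removed, clipping the outline; the r=3.5 cylinder at (0.5, 11.5) partially overlaps it — only the 22.20 mm² overlap (of its 37.50 mm²) is removed, clipping the outline — area = 314.30 mm². Checking containment: the cross-section at z = 7.56 is a subset of the cross-section at z = 6.72.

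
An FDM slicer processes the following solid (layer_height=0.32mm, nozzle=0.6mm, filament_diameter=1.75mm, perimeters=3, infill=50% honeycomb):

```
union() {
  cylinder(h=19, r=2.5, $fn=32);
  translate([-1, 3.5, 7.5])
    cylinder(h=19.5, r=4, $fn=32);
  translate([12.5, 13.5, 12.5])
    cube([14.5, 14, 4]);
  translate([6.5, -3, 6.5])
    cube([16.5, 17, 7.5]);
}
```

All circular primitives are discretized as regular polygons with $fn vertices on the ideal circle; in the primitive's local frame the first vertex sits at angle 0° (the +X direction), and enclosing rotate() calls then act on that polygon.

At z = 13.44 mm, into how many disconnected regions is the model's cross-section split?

At z = 13.44 mm: the r=2.5 cylinder gives a regular 32-gon of circumradius 2.5 (constant along its height); the r=4 cylinder at (-1, 3.5) contributes a regular 32-gon of circumradius 4; the cube at (12.5, 13.5) (footprint 14.5×14) is included at this height; the 16.5×17 cube at (6.5, -3) contributes its full rectangle; Combining (union): the regions partially overlap (shared area 15.37 mm²), so overlapping operands fuse into one piece — 2 connected regions. The result has 2 disconnected regions.

2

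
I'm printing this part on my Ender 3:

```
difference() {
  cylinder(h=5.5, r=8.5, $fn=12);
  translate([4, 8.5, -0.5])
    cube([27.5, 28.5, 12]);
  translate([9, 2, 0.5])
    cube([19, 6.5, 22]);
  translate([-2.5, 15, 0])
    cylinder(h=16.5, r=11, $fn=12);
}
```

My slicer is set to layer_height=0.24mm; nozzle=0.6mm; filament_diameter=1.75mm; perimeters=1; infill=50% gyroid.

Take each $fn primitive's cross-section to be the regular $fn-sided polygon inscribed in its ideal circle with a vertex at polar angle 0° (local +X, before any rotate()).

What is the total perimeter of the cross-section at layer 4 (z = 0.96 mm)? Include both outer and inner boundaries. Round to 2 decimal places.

52.41 mm

At z = 0.96 mm: the r=8.5 cylinder gives a regular 12-gon of circumradius 8.5 (constant along its height) (perimeter = 2·12·8.500·sin(180°/12) = 52.80 mm); the cube at (4, 8.5) (footprint 27.5×28.5) is included at this height (perimeter 112.00 mm); the cube at (9, 2) is present — its section is the full 19×6.5 rectangle (perimeter 51.00 mm); the r=11 cylinder at (-2.5, 15) contributes a regular 12-gon of circumradius 11 (perimeter = 2·12·11.000·sin(180°/12) = 68.33 mm); Subtracting the remaining from the first: starting from the r=8.5 cylinder, the 27.5×28.5 cube at (4, 8.5) misses the remaining region (no effect); the 19×6.5 cube at (9, 2) misses the remaining region (no effect); the r=11 cylinder at (-2.5, 15) partially overlaps it — only the 29.72 mm² overlap (of its 363.00 mm²) is removed, clipping the outline — boundary = 52.41 mm. Overall, the cross-section is a single solid region. Total boundary length (outer) = 52.41 mm.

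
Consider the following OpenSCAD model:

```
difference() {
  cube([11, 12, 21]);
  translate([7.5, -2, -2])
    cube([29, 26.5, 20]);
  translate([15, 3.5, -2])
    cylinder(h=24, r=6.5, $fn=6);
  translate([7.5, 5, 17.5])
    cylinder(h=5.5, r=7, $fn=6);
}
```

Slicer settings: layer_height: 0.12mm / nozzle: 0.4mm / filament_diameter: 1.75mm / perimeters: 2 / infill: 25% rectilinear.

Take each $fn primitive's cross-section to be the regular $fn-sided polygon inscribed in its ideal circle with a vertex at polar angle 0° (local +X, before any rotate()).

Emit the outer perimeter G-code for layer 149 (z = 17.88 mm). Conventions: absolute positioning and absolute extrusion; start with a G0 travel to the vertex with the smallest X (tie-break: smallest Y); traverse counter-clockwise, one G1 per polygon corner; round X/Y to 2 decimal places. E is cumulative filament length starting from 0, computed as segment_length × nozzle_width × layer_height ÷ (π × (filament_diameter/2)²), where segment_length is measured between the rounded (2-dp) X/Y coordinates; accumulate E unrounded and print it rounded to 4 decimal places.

At z = 17.88 mm: the cube is present — its section is the full 11×12 rectangle; the cube at (7.5, -2) is present — its section is the full 29×26.5 rectangle; the r=6.5 cylinder at (15, 3.5) gives a regular 6-gon of circumradius 6.5 (constant along its height); the cylinder at (7.5, 5): section is a regular 6-gon, circumradius r=7; Taking the first minus the rest: starting from the 11×12 cube, the 29×26.5 cube at (7.5, -2) partially overlaps it — only the 42.00 mm² overlap (of its 768.50 mm²) is removed, clipping the outline; the r=6.5 cylinder at (15, 3.5) misses the remaining region (no effect); the r=7 cylinder at (7.5, 5) partially overlaps it — only the 59.61 mm² overlap (of its 127.31 mm²) is removed, clipping the outline — 1 connected region. The outline is a single polygon with 7 vertices. Extrusion per mm of travel: 0.4 × 0.12 / (π × 0.875²) = 0.019956. Accumulating E over each segment gives final E = 0.8003.

G0 X0.00 Y0.00 Z17.88
G1 X3.39 Y0.00 E0.0677
G1 X0.50 Y5.00 E0.1829
G1 X4.00 Y11.06 E0.3226
G1 X7.50 Y11.06 E0.3924
G1 X7.50 Y12.00 E0.4112
G1 X0.00 Y12.00 E0.5608
G1 X0.00 Y0.00 E0.8003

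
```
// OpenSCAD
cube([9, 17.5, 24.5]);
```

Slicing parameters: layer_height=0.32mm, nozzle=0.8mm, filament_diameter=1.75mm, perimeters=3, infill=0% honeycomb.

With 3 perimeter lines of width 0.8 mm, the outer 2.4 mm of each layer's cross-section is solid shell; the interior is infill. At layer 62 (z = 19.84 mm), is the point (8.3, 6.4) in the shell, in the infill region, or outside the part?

At z = 19.84 mm: the 9×17.5 cube contributes its full rectangle. Overall, the cross-section is a single solid region. The nearest boundary edge runs (9.00, 0.00)→(9.00, 17.50); distance from the point to it = 0.70 mm. The point is inside the cross-section, 0.70 mm from the nearest boundary — within the 2.4 mm shell band (3 × 0.8).

shell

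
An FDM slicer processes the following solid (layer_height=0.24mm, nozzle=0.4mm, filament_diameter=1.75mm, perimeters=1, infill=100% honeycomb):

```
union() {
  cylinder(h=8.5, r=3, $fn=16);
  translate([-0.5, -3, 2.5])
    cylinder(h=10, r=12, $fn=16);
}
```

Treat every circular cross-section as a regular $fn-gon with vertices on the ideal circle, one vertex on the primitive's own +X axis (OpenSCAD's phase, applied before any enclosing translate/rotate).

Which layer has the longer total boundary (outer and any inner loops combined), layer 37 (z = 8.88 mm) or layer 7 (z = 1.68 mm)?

Layer 37 (z = 8.88): the cylinder is not intersected at this z (z outside [0, 8.5]); the cylinder at (-0.5, -3): section is a regular 16-gon, circumradius r=12 (perimeter = 2·16·12.000·sin(180°/16) = 74.91 mm); Merging all regions: only the r=12 cylinder at (-0.5, -3) is present, so the union is just that shape — boundary = 74.91 mm. So its perimeter = 74.91 mm. Layer 7 (z = 1.68): the cylinder: section is a regular 16-gon, circumradius r=3 (perimeter = 2·16·3.000·sin(180°/16) = 18.73 mm); the cylinder at (-0.5, -3) is absent (z outside [2.5, 12.5]); Merging all regions: only the r=3 cylinder is present, so the union is just that shape — boundary = 18.73 mm. So its perimeter = 18.73 mm. Layer 37 is larger (74.91 vs 18.73 mm).

layer 37 (z = 8.88 mm)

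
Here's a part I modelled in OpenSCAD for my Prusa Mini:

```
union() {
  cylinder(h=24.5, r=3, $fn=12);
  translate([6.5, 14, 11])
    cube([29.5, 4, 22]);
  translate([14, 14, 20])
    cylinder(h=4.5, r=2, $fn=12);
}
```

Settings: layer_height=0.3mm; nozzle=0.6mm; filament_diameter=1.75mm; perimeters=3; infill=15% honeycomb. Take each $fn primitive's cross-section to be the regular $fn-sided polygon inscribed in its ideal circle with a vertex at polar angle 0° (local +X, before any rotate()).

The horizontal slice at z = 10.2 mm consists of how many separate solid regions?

At z = 10.2 mm: the r=3 cylinder contributes a regular 12-gon of circumradius 3; the cube at (6.5, 14) does not reach this height (z outside [11, 33]); the cylinder at (14, 14) is absent (z outside [20, 24.5]); Combining (union): only the r=3 cylinder is present, so the union is just that shape — 1 connected region. The result has 1 disconnected region.

1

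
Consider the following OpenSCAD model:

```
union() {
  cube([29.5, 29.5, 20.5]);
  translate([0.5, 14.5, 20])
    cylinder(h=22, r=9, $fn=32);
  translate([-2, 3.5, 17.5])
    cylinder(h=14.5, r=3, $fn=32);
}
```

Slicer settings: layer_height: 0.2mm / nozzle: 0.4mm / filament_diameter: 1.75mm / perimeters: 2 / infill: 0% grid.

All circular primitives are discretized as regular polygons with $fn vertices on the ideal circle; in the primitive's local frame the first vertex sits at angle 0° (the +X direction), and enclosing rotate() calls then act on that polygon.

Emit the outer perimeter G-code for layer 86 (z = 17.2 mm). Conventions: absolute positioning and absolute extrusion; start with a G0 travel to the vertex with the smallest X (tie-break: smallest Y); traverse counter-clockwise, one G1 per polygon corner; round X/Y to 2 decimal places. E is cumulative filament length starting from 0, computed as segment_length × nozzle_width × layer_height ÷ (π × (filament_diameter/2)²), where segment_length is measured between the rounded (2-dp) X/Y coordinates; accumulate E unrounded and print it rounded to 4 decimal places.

At z = 17.2 mm: the cube is present — its section is the full 29.5×29.5 rectangle; the cylinder at (0.5, 14.5) is absent (z outside [20, 42]); the cylinder at (-2, 3.5) does not reach this height (z outside [17.5, 32]); Combining (union): only the 29.5×29.5 cube is present, so the union is just that shape — 1 connected region. The outline is a single polygon with 4 vertices. Extrusion per mm of travel: 0.4 × 0.2 / (π × 0.875²) = 0.033260. Accumulating E over each segment gives final E = 3.9247.

G0 X0.00 Y0.00 Z17.20
G1 X29.50 Y0.00 E0.9812
G1 X29.50 Y29.50 E1.9623
G1 X0.00 Y29.50 E2.9435
G1 X0.00 Y0.00 E3.9247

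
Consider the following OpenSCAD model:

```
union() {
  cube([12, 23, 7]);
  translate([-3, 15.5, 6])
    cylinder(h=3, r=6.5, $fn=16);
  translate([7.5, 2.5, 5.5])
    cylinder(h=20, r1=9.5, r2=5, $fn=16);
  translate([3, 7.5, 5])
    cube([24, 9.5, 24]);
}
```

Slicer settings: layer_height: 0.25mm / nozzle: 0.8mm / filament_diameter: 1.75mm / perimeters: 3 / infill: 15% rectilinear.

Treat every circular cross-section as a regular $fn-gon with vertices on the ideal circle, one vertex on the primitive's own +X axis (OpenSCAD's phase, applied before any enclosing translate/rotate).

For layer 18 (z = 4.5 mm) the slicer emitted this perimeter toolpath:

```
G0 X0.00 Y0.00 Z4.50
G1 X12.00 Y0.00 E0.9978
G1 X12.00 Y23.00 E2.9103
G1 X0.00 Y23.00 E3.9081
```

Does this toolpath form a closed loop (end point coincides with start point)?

no

Start point (G0): (0.00, 0.00). End point (last G1): the path does not return to the start — open.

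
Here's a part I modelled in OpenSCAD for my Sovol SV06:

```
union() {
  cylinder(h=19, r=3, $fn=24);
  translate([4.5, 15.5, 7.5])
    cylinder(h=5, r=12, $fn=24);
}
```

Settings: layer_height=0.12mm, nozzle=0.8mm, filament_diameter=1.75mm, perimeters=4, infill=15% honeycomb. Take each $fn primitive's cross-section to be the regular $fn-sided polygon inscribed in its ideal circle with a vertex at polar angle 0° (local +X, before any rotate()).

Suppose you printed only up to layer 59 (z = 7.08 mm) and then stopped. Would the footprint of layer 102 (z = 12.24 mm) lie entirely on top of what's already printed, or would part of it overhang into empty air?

part overhangs

Compare the two slices. At z = 7.08: the cylinder: section is a regular 24-gon, circumradius r=3 (area = (24/2)·3.000²·sin(360°/24) = 27.95 mm²); the cylinder at (4.5, 15.5) does not reach this height (z outside [7.5, 12.5]); Combining (union): only the r=3 cylinder is present, so the union is just that shape — area = 27.95 mm². At z = 12.24: the r=3 cylinder gives a regular 24-gon of circumradius 3 (constant along its height) (area = (24/2)·3.000²·sin(360°/24) = 27.95 mm²); the r=12 cylinder at (4.5, 15.5) contributes a regular 24-gon of circumradius 12 (area = (24/2)·12.000²·sin(360°/24) = 447.24 mm²); Merging all regions: the 2 present regions are separate (no shared area or edge), so areas and boundary lengths simply add and each stays a separate island — area = 475.19 mm². Checking containment: at z = 12.24 the cross-section extends beyond the z = 7.08 cross-section by about 447.24 mm².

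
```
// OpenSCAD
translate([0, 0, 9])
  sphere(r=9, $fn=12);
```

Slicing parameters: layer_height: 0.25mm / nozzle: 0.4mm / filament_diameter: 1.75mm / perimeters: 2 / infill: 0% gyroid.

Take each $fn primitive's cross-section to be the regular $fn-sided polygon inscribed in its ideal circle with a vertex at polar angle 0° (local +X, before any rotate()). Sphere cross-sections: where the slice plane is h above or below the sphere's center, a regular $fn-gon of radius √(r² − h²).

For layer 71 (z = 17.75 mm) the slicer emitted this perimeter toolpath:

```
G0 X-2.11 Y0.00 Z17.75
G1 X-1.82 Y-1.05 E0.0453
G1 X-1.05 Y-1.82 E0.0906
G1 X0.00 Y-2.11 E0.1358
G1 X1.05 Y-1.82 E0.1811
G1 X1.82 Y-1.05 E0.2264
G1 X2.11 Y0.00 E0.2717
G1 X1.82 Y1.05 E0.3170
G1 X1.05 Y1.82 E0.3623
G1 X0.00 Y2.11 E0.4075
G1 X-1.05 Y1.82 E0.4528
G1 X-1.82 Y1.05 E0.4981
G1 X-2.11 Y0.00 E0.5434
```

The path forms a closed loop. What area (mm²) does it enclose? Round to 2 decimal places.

Apply the shoelace formula to the sequence of (X, Y) vertices; enclosed area = 13.28 mm².

13.28 mm²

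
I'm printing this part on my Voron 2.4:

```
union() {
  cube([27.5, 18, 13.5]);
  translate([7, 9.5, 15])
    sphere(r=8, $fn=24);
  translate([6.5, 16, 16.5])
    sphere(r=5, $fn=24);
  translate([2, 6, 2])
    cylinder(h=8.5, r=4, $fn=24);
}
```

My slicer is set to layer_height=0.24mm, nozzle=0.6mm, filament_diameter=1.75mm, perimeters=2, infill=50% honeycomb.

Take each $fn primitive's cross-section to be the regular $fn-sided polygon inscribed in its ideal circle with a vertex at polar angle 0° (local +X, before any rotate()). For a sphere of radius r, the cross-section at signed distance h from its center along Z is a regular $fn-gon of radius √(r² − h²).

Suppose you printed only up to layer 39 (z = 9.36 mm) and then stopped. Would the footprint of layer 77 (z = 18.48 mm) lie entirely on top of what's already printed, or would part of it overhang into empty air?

Compare the two slices. At z = 9.36: the cube (footprint 27.5×18) is included at this height (area 495.00 mm²); the sphere at (7, 9.5): section is a regular 24-gon, circumradius = √(r²−h²) = √(8²−5.64²) = 5.674 (area = (24/2)·5.674²·sin(360°/24) = 99.98 mm²); the sphere at (6.5, 16) does not reach this height (|z−center|=7.140 > r=5); the r=4 cylinder at (2, 6) contributes a regular 24-gon of circumradius 4 (area = (24/2)·4.000²·sin(360°/24) = 49.69 mm²); Combining (union): the regions partially overlap — summed areas 644.67 mm² minus the doubly-counted overlap 140.03 mm² gives 504.64 mm² — area = 504.64 mm². At z = 18.48: the cube is not intersected at this z (z outside [0, 13.5]); the r=8 sphere at (7, 9.5) contributes a regular 24-gon of circumradius √(8²−3.48²) = 7.203 (area = (24/2)·7.203²·sin(360°/24) = 161.16 mm²); the r=5 sphere at (6.5, 16) contributes a regular 24-gon of circumradius √(5²−1.98²) = 4.591 (area = (24/2)·4.591²·sin(360°/24) = 65.47 mm²); the cylinder at (2, 6) is not intersected at this z (z outside [2, 10.5]); Combining (union): the regions partially overlap — summed areas 226.63 mm² minus the doubly-counted overlap 33.92 mm² gives 192.71 mm² — area = 192.71 mm². Checking containment: at z = 18.48 the cross-section extends beyond the z = 9.36 cross-section by about 15.26 mm².

part overhangs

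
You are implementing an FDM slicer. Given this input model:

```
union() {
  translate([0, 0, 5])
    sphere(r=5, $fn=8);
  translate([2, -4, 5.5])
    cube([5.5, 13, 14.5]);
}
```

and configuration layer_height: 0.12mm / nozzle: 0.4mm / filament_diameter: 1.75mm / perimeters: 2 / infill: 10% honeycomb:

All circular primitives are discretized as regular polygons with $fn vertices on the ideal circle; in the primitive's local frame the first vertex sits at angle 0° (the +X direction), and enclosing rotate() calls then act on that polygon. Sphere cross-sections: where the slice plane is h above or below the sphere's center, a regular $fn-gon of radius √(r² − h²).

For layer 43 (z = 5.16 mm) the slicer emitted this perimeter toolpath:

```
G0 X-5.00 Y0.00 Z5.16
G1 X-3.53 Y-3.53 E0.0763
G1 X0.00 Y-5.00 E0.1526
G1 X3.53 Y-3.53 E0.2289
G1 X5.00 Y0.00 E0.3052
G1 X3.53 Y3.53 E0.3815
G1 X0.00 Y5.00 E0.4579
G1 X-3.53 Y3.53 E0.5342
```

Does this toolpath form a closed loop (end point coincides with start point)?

Start point (G0): (-5.00, 0.00). End point (last G1): the path does not return to the start — open.

no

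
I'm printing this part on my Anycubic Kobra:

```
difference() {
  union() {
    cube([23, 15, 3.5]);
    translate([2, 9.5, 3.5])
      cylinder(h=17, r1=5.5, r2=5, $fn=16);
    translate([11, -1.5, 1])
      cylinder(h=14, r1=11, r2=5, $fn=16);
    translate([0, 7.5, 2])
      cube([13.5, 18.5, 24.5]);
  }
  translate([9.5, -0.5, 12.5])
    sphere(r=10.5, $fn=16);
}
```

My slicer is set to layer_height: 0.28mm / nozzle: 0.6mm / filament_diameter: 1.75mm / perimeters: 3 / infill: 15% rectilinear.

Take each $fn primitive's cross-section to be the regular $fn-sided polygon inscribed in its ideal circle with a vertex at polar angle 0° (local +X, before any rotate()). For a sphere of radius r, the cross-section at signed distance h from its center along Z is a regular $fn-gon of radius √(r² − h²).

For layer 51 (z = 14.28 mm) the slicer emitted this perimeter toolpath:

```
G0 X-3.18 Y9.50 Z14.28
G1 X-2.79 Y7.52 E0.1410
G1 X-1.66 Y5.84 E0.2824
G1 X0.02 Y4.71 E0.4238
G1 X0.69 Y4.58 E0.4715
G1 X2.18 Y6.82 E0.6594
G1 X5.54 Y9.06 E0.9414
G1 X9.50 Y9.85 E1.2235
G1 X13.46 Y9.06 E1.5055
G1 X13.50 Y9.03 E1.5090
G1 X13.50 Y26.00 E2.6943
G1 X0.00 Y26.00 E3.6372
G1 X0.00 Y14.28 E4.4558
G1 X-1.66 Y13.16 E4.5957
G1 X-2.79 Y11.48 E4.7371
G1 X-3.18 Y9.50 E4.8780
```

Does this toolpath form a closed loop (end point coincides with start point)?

Start point (G0): (-3.18, 9.50). End point (last G1): the path returns to the start — closed.

yes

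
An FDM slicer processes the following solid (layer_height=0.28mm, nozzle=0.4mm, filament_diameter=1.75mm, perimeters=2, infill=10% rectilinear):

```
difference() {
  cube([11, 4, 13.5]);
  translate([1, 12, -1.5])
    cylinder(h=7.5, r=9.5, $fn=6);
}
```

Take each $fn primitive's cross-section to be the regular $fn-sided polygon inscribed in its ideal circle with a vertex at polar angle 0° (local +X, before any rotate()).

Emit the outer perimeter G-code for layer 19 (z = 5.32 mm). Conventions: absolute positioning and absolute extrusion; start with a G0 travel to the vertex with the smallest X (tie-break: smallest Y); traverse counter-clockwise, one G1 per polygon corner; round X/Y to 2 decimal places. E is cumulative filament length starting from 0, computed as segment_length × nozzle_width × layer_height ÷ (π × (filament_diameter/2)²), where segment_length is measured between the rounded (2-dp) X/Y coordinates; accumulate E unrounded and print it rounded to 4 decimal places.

G0 X0.00 Y0.00 Z5.32
G1 X11.00 Y0.00 E0.5122
G1 X11.00 Y4.00 E0.6985
G1 X5.88 Y4.00 E0.9369
G1 X5.75 Y3.77 E0.9492
G1 X0.00 Y3.77 E1.2169
G1 X0.00 Y0.00 E1.3925

At z = 5.32 mm: the cube (footprint 11×4) is included at this height; the r=9.5 cylinder at (1, 12) gives a regular 6-gon of circumradius 9.5 (constant along its height); After the difference (first − rest): starting from the 11×4 cube, the r=9.5 cylinder at (1, 12) partially overlaps it — only the 1.32 mm² overlap (of its 234.48 mm²) is removed, clipping the outline — 1 connected region. The outline is a single polygon with 6 vertices. Extrusion per mm of travel: 0.4 × 0.28 / (π × 0.875²) = 0.046564. Accumulating E over each segment gives final E = 1.3925.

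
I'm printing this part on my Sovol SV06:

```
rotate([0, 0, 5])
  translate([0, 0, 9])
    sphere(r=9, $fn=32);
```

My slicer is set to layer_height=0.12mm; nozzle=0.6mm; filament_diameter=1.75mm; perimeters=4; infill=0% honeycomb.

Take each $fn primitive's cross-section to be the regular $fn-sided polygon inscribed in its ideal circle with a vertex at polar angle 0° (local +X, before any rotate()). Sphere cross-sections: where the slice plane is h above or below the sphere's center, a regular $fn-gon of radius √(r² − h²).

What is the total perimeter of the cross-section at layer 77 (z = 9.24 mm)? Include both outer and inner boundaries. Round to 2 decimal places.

56.44 mm

At z = 9.24 mm: the r=9 sphere contributes a regular 32-gon of circumradius √(9²−0.24²) = 8.997 (perimeter = 2·32·8.997·sin(180°/32) = 56.44 mm); (rotated 5° about Z; rotation is an isometry so areas/perimeters/island counts are preserved). Overall, the cross-section is a single solid region. Total boundary length (outer) = 56.44 mm.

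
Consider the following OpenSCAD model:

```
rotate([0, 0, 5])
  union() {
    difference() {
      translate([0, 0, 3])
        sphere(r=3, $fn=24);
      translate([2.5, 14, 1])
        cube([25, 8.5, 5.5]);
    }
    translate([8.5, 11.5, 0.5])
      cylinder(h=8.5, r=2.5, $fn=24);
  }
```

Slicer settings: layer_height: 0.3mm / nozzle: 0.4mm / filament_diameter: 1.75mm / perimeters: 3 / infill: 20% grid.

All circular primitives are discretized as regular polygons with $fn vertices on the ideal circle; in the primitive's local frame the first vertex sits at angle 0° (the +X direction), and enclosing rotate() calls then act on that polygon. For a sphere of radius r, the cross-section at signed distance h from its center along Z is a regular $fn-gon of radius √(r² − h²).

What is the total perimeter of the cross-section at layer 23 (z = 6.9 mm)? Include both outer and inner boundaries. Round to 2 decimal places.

15.66 mm

At z = 6.9 mm: the sphere is not intersected at this z (|z−center|=3.900 > r=3); the cube at (2.5, 14) does not reach this height (z outside [1, 6.5]); After the difference (first − rest): the first operand is absent here, so nothing remains; the cylinder at (8.5, 11.5): section is a regular 24-gon, circumradius r=2.5 (perimeter = 2·24·2.500·sin(180°/24) = 15.66 mm); Merging all regions: only the r=2.5 cylinder at (8.5, 11.5) is present, so the union is just that shape — boundary = 15.66 mm; (rotated 5° about Z; rotation is an isometry so areas/perimeters/island counts are preserved). Overall, the cross-section is a single solid region. Total boundary length (outer) = 15.66 mm.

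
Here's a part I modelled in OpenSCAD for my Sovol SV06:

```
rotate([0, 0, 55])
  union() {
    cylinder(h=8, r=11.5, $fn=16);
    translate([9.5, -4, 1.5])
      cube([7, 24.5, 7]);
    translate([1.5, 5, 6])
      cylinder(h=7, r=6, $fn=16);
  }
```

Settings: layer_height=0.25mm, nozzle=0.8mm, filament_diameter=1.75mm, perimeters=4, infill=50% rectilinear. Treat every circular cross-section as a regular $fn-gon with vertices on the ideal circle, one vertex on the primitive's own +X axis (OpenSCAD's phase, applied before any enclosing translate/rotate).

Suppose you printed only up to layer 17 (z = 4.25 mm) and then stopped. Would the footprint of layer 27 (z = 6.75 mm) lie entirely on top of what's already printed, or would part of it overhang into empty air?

entirely on top

Compare the two slices. At z = 4.25: the r=11.5 cylinder gives a regular 16-gon of circumradius 11.5 (constant along its height) (area = (16/2)·11.500²·sin(360°/16) = 404.88 mm²); the 7×24.5 cube at (9.5, -4) contributes its full rectangle (area 171.50 mm²); the cylinder at (1.5, 5) is absent (z outside [6, 13]); Combining (union): the regions partially overlap — summed areas 576.38 mm² minus the doubly-counted overlap 14.23 mm² gives 562.15 mm² — area = 562.15 mm²; (rotated 55° about Z; rotation is an isometry so areas/perimeters/island counts are preserved). At z = 6.75: the r=11.5 cylinder gives a regular 16-gon of circumradius 11.5 (constant along its height) (area = (16/2)·11.500²·sin(360°/16) = 404.88 mm²); the cube at (9.5, -4) (footprint 7×24.5) is included at this height (area 171.50 mm²); the r=6 cylinder at (1.5, 5) gives a regular 16-gon of circumradius 6 (constant along its height) (area = (16/2)·6.000²·sin(360°/16) = 110.21 mm²); Combining (union): the regions partially overlap — summed areas 686.59 mm² minus the doubly-counted overlap 124.44 mm² gives 562.15 mm² — area = 562.15 mm²; (whole slice rotated 55° about Z — lengths, areas and connectivity unchanged). Checking containment: the cross-section at z = 6.75 is a subset of the cross-section at z = 4.25.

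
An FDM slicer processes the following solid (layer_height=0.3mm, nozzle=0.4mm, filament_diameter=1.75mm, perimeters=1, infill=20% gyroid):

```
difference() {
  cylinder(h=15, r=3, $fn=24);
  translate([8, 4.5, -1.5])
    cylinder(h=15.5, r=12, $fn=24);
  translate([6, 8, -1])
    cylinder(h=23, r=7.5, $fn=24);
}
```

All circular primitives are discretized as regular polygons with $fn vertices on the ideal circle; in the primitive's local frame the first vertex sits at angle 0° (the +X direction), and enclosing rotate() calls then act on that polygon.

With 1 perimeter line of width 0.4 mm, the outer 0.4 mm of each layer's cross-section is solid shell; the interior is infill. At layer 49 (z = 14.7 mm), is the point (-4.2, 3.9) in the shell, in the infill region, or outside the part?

outside

At z = 14.7 mm: the r=3 cylinder gives a regular 24-gon of circumradius 3 (constant along its height); the cylinder at (8, 4.5) is absent (z outside [-1.5, 14]); the r=7.5 cylinder at (6, 8) gives a regular 24-gon of circumradius 7.5 (constant along its height); Taking the first minus the rest: starting from the r=3 cylinder, the r=7.5 cylinder at (6, 8) partially overlaps it — only the 0.81 mm² overlap (of its 174.70 mm²) is removed, clipping the outline — 1 connected region. Overall, the cross-section is a single solid region. The nearest boundary edge runs (-2.60, 1.50)→(-2.12, 2.12); distance from the point to it = 2.74 mm. The point is not inside any of the regions above, so it lies outside the cross-section (2.74 mm from the nearest boundary).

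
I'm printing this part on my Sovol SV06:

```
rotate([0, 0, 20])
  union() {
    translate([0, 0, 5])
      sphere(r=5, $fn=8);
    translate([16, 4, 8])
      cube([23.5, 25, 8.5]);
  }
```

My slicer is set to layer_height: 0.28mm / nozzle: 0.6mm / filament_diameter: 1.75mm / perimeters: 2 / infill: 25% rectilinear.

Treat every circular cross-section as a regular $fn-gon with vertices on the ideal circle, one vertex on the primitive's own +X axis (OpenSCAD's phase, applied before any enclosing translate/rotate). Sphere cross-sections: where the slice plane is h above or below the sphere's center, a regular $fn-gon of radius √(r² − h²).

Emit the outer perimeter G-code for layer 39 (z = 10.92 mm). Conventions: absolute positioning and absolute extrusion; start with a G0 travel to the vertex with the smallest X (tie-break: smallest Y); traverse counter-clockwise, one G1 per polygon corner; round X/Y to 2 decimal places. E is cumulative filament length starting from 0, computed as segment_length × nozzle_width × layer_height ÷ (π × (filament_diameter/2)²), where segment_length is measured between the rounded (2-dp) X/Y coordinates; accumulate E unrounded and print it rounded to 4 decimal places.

At z = 10.92 mm: the sphere is absent (|z−center|=5.920 > r=5); the cube at (16, 4) is present — its section is the full 23.5×25 rectangle; Taking the union: only the 23.5×25 cube at (16, 4) is present, so the union is just that shape — 1 connected region; (rotated 20° about Z; rotation is an isometry so areas/perimeters/island counts are preserved). The outline is a single polygon with 4 vertices. Extrusion per mm of travel: 0.6 × 0.28 / (π × 0.875²) = 0.069846. Accumulating E over each segment gives final E = 6.7745.

G0 X5.12 Y32.72 Z10.92
G1 X13.67 Y9.23 E1.7460
G1 X35.75 Y17.27 E3.3873
G1 X27.20 Y40.76 E5.1333
G1 X5.12 Y32.72 E6.7745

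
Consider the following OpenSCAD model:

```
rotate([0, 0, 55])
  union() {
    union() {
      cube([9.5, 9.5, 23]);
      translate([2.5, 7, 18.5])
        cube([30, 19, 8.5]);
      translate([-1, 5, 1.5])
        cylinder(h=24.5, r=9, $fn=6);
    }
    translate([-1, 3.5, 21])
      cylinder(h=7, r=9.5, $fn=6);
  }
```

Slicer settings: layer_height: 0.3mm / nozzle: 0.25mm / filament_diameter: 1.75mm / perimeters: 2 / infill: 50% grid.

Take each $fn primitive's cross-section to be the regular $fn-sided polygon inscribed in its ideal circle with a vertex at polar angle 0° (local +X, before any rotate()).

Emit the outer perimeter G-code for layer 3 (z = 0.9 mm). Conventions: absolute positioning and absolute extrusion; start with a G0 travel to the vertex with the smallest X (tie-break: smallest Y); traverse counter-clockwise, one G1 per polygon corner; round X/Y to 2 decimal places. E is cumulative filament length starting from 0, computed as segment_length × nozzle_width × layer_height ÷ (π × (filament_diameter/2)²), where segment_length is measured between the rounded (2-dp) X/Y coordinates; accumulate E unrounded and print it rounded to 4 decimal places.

G0 X-7.78 Y5.45 Z0.90
G1 X0.00 Y0.00 E0.2962
G1 X5.45 Y7.78 E0.5924
G1 X-2.33 Y13.23 E0.8886
G1 X-7.78 Y5.45 E1.1848

At z = 0.9 mm: the cube is present — its section is the full 9.5×9.5 rectangle; the cube at (2.5, 7) does not reach this height (z outside [18.5, 27]); the cylinder at (-1, 5) is absent (z outside [1.5, 26]); Taking the union: only the 9.5×9.5 cube is present, so the union is just that shape — 1 connected region; the cylinder at (-1, 3.5) is absent (z outside [21, 28]); Merging all regions: only that combined region is present, so the union is just that shape — 1 connected region; (whole slice rotated 55° about Z — lengths, areas and connectivity unchanged). The outline is a single polygon with 4 vertices. Extrusion per mm of travel: 0.25 × 0.3 / (π × 0.875²) = 0.031181. Accumulating E over each segment gives final E = 1.1848.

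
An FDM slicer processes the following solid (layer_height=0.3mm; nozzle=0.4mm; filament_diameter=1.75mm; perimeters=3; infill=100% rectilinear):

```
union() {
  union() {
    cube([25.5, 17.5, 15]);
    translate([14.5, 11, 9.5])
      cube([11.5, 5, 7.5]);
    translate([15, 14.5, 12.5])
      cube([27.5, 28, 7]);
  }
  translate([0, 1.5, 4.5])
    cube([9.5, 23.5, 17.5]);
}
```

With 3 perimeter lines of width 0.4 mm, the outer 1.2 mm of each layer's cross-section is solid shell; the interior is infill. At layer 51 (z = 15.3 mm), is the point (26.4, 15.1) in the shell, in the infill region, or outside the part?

shell

At z = 15.3 mm: the cube is absent (z outside [0, 15]); the 11.5×5 cube at (14.5, 11) contributes its full rectangle; the cube at (15, 14.5) is present — its section is the full 27.5×28 rectangle; Taking the union: the regions partially overlap (shared area 16.50 mm²), so overlapping operands fuse into one piece — 1 connected region; the 9.5×23.5 cube at (0, 1.5) contributes its full rectangle; Taking the union: the 2 present regions are separate (no shared area or edge), so areas and boundary lengths simply add and each stays a separate island — 2 connected regions. Overall, the cross-section has 2 separate islands. The nearest boundary edge runs (42.50, 14.50)→(26.00, 14.50); distance from the point to it = 0.60 mm. (Shell/infill is judged within the island containing the point — the largest one.) The point is inside the cross-section, 0.60 mm from the nearest boundary — within the 1.2 mm shell band (3 × 0.4).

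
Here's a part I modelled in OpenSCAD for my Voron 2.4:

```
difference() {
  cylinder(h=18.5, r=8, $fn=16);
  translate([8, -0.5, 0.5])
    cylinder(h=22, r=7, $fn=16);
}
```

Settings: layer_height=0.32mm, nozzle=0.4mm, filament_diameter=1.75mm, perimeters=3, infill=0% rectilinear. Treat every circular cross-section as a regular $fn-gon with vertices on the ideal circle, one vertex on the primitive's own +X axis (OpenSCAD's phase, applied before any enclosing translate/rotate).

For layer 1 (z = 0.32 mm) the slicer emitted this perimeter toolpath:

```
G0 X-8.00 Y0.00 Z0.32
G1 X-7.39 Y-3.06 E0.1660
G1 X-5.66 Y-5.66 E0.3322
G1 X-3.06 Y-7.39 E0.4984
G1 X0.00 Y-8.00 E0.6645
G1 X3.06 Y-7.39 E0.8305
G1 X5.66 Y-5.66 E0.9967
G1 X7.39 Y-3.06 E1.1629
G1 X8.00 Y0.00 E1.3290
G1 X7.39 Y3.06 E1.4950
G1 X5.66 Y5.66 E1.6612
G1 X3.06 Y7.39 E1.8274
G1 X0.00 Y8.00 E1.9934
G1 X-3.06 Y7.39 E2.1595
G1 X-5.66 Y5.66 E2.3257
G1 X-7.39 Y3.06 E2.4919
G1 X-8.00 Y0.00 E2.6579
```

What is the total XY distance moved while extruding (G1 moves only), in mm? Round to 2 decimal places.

49.95 mm

Sum the Euclidean lengths of each G1 segment: total = 49.95 mm.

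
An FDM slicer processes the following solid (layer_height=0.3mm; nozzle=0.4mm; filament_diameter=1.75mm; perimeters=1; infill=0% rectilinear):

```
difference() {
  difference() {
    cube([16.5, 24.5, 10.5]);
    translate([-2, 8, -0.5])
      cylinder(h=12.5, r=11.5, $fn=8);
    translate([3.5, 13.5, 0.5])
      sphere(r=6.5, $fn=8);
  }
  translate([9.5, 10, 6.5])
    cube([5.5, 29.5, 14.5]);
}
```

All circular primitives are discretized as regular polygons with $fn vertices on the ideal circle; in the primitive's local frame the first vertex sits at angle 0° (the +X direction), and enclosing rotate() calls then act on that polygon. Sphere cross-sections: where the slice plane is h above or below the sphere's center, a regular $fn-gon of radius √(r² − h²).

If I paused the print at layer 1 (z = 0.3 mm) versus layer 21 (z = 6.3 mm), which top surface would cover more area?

layer 21 (z = 6.3 mm)

Layer 1 (z = 0.3): the cube is present — its section is the full 16.5×24.5 rectangle (area 404.25 mm²); the r=11.5 cylinder at (-2, 8) contributes a regular 8-gon of circumradius 11.5 (area = (8/2)·11.500²·sin(360°/8) = 374.06 mm²); the sphere at (3.5, 13.5): section is a regular 8-gon, circumradius = √(r²−h²) = √(6.5²−0.2²) = 6.497 (area = (8/2)·6.497²·sin(360°/8) = 119.39 mm²); Taking the first minus the rest: starting from the 16.5×24.5 cube (404.25 mm²), the r=11.5 cylinder at (-2, 8) partially overlaps it — only the 134.09 mm² overlap (of its 374.06 mm²) is removed, clipping the outline; the r=6.5 sphere at (3.5, 13.5) partially overlaps it — only the 29.35 mm² overlap (of its 119.39 mm²) is removed, clipping the outline — area = 240.81 mm²; the cube at (9.5, 10) does not reach this height (z outside [6.5, 21]); Subtracting the remaining from the first: none of the subtracted shapes is present at this height, so the result so far is unchanged — area = 240.81 mm². So its area = 240.81 mm². Layer 21 (z = 6.3): the cube is present — its section is the full 16.5×24.5 rectangle (area 404.25 mm²); the r=11.5 cylinder at (-2, 8) gives a regular 8-gon of circumradius 11.5 (constant along its height) (area = (8/2)·11.500²·sin(360°/8) = 374.06 mm²); the r=6.5 sphere at (3.5, 13.5) slices to a regular 8-gon of circumradius 2.934 (√(r²−h²) with h=5.8 from center) (area = (8/2)·2.934²·sin(360°/8) = 24.35 mm²); After the difference (first − rest): starting from the 16.5×24.5 cube (404.25 mm²), the r=11.5 cylinder at (-2, 8) partially overlaps it — only the 134.09 mm² overlap (of its 374.06 mm²) is removed, clipping the outline; the r=6.5 sphere at (3.5, 13.5) misses the remaining region (no effect) — area = 270.16 mm²; the cube at (9.5, 10) is not intersected at this z (z outside [6.5, 21]); Subtracting the remaining from the first: none of the subtracted shapes is present at this height, so the result so far is unchanged — area = 270.16 mm². So its area = 270.16 mm². Layer 21 is larger (270.16 vs 240.81 mm²).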